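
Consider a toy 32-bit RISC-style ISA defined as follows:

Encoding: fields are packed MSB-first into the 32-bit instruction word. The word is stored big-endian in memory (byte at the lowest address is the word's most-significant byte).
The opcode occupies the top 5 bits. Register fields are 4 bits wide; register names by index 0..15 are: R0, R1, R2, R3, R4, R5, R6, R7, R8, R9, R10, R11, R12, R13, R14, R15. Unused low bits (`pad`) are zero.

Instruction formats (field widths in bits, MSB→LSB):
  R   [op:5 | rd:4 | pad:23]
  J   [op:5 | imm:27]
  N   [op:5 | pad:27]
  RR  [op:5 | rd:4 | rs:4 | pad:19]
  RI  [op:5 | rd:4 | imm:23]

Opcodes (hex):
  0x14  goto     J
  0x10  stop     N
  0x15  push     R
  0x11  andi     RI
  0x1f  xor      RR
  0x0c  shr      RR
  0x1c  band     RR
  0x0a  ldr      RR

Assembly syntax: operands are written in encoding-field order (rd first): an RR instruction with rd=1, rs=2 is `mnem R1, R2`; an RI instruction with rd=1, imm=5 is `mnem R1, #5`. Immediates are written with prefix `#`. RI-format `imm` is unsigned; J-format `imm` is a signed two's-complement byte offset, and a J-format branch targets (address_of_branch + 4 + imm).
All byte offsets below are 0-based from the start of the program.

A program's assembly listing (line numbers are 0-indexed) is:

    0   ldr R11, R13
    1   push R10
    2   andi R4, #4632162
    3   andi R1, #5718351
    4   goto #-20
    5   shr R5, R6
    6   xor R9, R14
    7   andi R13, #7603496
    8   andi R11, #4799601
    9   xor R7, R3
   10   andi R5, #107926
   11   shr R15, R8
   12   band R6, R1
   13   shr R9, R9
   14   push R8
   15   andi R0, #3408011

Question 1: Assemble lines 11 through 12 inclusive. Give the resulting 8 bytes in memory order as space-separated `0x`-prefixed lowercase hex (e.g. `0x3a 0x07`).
11. shr fields op=0xc:5|rd=15:4|rs=8:4|pad=0:19 → word 67c00000h → 67 c0 00 00
12. band fields op=0x1c:5|rd=6:4|rs=1:4|pad=0:19 → word e3080000h → e3 08 00 00

0x67 0xc0 0x00 0x00 0xe3 0x08 0x00 0x00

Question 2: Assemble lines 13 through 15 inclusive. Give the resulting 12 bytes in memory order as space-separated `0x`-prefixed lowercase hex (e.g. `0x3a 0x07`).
L13: shr op=0xc:5|rd=9:4|rs=9:4|pad=0:19 ⇒ 0x64c80000 ⇒ big 64 c8 00 00
L14: push op=0x15:5|rd=8:4|pad=0:23 ⇒ 0xac000000 ⇒ big ac 00 00 00
L15: andi op=0x11:5|rd=0:4|imm=3408011:23 ⇒ 0x8834008b ⇒ big 88 34 00 8b

0x64 0xc8 0x00 0x00 0xac 0x00 0x00 0x00 0x88 0x34 0x00 0x8b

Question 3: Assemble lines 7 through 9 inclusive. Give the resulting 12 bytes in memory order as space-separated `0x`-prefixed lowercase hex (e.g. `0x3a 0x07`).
0x8e 0xf4 0x05 0x28 0x8d 0xc9 0x3c 0x71 0xfb 0x98 0x00 0x00

L7: andi op=0x11:5|rd=13:4|imm=7603496:23 ⇒ 0x8ef40528 ⇒ big 8e f4 05 28
L8: andi op=0x11:5|rd=11:4|imm=4799601:23 ⇒ 0x8dc93c71 ⇒ big 8d c9 3c 71
L9: xor op=0x1f:5|rd=7:4|rs=3:4|pad=0:19 ⇒ 0xfb980000 ⇒ big fb 98 00 00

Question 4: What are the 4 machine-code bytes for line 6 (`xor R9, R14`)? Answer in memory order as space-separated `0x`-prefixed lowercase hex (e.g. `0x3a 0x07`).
0xfc 0xf0 0x00 0x00

6. xor fields op=0x1f:5|rd=9:4|rs=14:4|pad=0:19 → word fcf00000h → fc f0 00 00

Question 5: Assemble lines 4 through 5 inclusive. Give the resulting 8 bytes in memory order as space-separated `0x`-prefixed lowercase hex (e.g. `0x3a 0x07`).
0xa7 0xff 0xff 0xec 0x62 0xb0 0x00 0x00

L4: goto op=0x14:5|imm=-20:27 ⇒ 0xa7ffffec ⇒ big a7 ff ff ec
L5: shr op=0xc:5|rd=5:4|rs=6:4|pad=0:19 ⇒ 0x62b00000 ⇒ big 62 b0 00 00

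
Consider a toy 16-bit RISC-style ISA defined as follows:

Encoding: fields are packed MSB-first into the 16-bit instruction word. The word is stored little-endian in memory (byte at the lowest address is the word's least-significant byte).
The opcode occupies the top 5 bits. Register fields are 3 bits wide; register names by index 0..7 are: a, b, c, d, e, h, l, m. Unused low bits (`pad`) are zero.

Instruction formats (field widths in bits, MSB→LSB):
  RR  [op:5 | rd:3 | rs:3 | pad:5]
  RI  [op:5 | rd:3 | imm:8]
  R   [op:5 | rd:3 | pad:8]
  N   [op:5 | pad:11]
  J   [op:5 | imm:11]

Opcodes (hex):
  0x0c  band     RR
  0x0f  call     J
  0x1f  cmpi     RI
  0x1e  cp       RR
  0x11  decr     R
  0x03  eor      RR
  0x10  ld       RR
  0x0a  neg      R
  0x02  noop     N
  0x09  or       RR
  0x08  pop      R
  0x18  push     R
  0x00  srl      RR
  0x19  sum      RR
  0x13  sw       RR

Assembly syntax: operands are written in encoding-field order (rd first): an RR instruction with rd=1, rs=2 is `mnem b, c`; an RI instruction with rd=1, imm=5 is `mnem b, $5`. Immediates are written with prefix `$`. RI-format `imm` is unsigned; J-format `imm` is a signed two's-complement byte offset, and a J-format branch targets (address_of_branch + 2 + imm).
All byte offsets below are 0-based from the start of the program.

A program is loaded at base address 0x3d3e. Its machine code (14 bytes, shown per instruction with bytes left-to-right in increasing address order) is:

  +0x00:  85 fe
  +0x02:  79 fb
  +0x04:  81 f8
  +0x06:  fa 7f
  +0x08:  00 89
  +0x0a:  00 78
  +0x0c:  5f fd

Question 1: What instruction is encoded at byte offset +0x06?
call $-6

off 0x06: read fa 7f as little → 0x7ffa
  top 5b → 0xf → call [J]
  imm@[10:0]=0x7fa (s11→-6) ⇒ $-6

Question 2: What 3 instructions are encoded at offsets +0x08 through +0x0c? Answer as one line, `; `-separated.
decr b; call $0; cmpi h, $95

[08] 00 89 → 0x8900
  op=0x8900>>11=0x11 ⇒ decr (R)
  rd: (w>>8)&0x7=0x1 → b
[0a] 00 78 → 0x7800
  op=0x7800>>11=0xf ⇒ call (J)
  imm: (w>>0)&0x7ff=0x0 → $0
[0c] 5f fd → 0xfd5f
  op=0xfd5f>>11=0x1f ⇒ cmpi (RI)
  rd: (w>>8)&0x7=0x5 → h
  imm: (w>>0)&0xff=0x5f → $95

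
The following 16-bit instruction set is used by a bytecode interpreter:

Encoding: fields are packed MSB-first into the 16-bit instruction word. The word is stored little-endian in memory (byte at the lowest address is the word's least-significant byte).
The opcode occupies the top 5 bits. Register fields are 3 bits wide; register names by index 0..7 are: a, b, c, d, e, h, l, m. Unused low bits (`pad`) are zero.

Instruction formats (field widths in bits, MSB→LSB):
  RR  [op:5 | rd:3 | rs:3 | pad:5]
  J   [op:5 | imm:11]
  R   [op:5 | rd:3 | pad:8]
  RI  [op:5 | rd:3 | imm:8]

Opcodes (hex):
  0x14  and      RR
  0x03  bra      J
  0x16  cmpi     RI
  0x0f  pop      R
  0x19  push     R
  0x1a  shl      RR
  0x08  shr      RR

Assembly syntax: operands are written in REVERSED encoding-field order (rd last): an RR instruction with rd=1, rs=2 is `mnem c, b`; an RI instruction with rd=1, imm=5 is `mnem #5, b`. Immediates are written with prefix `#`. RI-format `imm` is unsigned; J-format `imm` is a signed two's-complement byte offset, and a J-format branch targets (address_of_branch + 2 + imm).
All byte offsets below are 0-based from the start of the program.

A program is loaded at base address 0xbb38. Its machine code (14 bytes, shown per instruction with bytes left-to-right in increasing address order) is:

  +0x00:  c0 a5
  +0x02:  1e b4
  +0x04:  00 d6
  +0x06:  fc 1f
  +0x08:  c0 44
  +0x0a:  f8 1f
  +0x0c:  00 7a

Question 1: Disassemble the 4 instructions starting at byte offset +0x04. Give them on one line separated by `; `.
off 0x04: read 00 d6 as little → 0xd600
  op=0xd600>>11=0x1a ⇒ shl (RR)
  rd@[10:8]=0x6 ⇒ l
  rs@[7:5]=0x0 ⇒ a
off 0x06: read fc 1f as little → 0x1ffc
  op=0x1ffc>>11=0x3 ⇒ bra (J)
  imm@[10:0]=0x7fc (s11→-4) ⇒ #-4
off 0x08: read c0 44 as little → 0x44c0
  op=0x44c0>>11=0x8 ⇒ shr (RR)
  rd@[10:8]=0x4 ⇒ e
  rs@[7:5]=0x6 ⇒ l
off 0x0a: read f8 1f as little → 0x1ff8
  op=0x1ff8>>11=0x3 ⇒ bra (J)
  imm@[10:0]=0x7f8 (s11→-8) ⇒ #-8

shl a, l; bra #-4; shr l, e; bra #-8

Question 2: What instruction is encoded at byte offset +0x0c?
pop c

+0x0c: 00 7a ⇒ word 0x7a00 (little)
  op=0x7a00>>11=0xf ⇒ pop (R)
  rd@[10:8]=0x2 ⇒ c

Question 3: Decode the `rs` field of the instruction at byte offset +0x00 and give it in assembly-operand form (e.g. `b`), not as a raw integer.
l

off 0x00: read c0 a5 as little → 0xa5c0
  top 5b → 0x14 → and [RR]
  [10:8] rd=5 = h
  [7:5] rs=6 = l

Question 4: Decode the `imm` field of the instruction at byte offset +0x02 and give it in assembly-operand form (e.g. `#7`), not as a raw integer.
+0x02: 1e b4 ⇒ word 0xb41e (little)
  op=0xb41e>>11=0x16 ⇒ cmpi (RI)
  [10:8] rd=4 = e
  [7:0] imm=30 = #30

#30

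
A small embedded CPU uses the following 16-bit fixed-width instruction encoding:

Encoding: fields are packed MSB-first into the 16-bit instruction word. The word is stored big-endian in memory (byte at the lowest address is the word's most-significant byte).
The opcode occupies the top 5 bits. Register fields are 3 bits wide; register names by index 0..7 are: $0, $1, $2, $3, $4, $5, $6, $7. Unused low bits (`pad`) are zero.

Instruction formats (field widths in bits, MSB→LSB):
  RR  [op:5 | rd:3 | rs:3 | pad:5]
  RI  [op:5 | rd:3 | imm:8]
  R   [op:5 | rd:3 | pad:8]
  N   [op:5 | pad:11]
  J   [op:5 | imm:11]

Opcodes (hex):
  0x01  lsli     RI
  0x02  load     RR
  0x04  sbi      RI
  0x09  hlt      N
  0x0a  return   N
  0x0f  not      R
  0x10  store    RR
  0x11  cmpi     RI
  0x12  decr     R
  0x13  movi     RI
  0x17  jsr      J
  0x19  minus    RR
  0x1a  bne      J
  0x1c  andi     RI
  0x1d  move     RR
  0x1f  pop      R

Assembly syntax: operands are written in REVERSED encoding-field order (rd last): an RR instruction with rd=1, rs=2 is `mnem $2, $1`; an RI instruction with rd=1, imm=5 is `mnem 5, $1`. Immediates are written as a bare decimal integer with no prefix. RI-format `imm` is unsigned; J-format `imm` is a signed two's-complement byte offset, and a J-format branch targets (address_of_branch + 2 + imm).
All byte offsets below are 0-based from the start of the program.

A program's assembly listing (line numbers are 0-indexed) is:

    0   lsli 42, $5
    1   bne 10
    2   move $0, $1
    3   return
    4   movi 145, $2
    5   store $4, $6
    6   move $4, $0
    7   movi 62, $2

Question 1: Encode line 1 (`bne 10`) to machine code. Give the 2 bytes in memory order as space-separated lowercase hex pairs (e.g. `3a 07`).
d0 0a

1. bne fields op=0x1a:5|imm=10:11 → word d00ah → d0 0a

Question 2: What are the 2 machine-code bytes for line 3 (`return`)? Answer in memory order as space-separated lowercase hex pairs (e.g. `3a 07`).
50 00

3. return fields op=0xa:5|pad=0:11 → word 5000h → 50 00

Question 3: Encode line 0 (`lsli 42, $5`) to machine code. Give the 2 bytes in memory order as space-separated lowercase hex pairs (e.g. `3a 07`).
0d 2a

L0: lsli op=0x1:5|rd=5:3|imm=42:8 ⇒ 0x0d2a ⇒ big 0d 2a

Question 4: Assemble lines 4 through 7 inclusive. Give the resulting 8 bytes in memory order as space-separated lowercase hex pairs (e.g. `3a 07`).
4. movi fields op=0x13:5|rd=2:3|imm=145:8 → word 9a91h → 9a 91
5. store fields op=0x10:5|rd=6:3|rs=4:3|pad=0:5 → word 8680h → 86 80
6. move fields op=0x1d:5|rd=0:3|rs=4:3|pad=0:5 → word e880h → e8 80
7. movi fields op=0x13:5|rd=2:3|imm=62:8 → word 9a3eh → 9a 3e

9a 91 86 80 e8 80 9a 3e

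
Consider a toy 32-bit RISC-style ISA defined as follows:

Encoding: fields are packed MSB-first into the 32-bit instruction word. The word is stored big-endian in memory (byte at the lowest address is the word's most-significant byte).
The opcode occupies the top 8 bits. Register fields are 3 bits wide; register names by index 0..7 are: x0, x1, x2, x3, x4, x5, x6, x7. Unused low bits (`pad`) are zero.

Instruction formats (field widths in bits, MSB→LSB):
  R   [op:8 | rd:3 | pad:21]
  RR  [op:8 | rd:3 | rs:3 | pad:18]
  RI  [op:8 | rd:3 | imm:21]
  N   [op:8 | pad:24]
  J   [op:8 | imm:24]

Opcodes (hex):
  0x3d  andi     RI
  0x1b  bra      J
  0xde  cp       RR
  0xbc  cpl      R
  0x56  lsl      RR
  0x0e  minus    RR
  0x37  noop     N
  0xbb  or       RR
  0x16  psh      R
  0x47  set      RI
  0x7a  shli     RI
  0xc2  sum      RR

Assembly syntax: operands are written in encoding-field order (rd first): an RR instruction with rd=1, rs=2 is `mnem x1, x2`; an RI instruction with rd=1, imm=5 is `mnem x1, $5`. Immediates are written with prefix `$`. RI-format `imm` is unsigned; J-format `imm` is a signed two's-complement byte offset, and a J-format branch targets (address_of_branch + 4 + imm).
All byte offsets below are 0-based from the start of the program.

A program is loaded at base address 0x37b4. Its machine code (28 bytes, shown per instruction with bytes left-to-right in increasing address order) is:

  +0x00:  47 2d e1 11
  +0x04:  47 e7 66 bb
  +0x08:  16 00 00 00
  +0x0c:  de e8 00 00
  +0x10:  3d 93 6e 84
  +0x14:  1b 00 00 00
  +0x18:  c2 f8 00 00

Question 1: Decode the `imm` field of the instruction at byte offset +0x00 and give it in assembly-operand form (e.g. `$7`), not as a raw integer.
$909585

+0x00: 47 2d e1 11 ⇒ word 0x472de111 (big)
  op=0x472de111>>24=0x47 ⇒ set (RI)
  rd: (w>>21)&0x7=0x1 → x1
  imm: (w>>0)&0x1fffff=0xde111 → $909585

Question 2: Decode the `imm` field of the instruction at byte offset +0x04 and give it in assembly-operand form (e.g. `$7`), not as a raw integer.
$485051

+0x04: 47 e7 66 bb ⇒ word 0x47e766bb (big)
  op=0x47e766bb>>24=0x47 ⇒ set (RI)
  rd: (w>>21)&0x7=0x7 → x7
  imm: (w>>0)&0x1fffff=0x766bb → $485051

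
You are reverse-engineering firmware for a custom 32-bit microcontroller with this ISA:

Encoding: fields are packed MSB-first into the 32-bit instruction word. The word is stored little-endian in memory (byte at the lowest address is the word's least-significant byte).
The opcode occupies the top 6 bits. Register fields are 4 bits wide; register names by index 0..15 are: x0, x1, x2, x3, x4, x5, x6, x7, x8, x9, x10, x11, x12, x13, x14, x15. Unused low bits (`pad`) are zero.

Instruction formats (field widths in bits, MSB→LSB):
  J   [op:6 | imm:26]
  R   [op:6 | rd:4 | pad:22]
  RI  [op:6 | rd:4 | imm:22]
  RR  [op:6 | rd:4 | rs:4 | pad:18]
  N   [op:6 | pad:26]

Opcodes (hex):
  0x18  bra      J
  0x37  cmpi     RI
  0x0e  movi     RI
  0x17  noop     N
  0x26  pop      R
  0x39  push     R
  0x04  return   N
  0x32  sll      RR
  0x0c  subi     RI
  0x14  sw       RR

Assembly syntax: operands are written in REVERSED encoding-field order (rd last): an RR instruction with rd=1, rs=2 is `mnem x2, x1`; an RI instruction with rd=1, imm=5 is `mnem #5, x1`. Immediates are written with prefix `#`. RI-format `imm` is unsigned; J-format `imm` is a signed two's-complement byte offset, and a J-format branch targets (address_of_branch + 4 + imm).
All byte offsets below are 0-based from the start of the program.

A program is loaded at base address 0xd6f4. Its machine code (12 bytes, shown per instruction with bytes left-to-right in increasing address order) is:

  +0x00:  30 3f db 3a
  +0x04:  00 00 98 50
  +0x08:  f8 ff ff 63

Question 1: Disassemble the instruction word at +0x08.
bra #-8

off 0x08: read f8 ff ff 63 as little → 0x63fffff8
  top 6b → 0x18 → bra [J]
  imm@[25:0]=0x3fffff8 (s26→-8) ⇒ #-8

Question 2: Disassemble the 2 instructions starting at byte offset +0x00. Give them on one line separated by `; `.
movi #1785648, x11; sw x6, x2

@+00  little-endian(30 3f db 3a) = 0x3adb3f30
  top 6b → 0xe → movi [RI]
  rd@[25:22]=0xb ⇒ x11
  imm@[21:0]=0x1b3f30 ⇒ #1785648
@+04  little-endian(00 00 98 50) = 0x50980000
  top 6b → 0x14 → sw [RR]
  rd@[25:22]=0x2 ⇒ x2
  rs@[21:18]=0x6 ⇒ x6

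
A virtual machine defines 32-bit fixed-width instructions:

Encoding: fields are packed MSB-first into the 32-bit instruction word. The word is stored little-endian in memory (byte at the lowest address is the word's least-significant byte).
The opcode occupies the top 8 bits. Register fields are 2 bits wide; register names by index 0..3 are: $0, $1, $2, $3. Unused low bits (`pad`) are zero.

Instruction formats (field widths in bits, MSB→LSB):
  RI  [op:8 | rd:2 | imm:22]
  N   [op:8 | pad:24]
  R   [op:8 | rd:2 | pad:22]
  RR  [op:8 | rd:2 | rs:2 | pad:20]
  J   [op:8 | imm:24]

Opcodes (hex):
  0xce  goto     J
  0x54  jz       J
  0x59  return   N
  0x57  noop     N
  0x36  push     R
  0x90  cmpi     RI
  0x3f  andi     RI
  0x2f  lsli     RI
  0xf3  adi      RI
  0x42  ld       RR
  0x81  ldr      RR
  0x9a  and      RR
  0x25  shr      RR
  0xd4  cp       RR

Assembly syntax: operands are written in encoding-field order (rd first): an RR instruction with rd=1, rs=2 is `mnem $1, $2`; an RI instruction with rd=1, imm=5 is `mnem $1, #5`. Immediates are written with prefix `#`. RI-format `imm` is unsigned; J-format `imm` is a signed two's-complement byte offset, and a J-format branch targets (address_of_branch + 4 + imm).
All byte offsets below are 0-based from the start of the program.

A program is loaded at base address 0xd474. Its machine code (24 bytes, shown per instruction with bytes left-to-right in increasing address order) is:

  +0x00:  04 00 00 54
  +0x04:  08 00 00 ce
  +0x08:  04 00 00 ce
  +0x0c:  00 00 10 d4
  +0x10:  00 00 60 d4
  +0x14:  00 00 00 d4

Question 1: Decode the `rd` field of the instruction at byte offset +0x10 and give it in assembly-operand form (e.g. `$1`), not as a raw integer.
[10] 00 00 60 d4 → 0xd4600000
  top 8b → 0xd4 → cp [RR]
  rd@[23:22]=0x1 ⇒ $1
  rs@[21:20]=0x2 ⇒ $2

$1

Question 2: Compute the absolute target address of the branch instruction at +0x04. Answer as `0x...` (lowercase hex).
0xd484

+0x04: 08 00 00 ce ⇒ word 0xce000008 (little)
  top 8b → 0xce → goto [J]
  [23:0] imm=8 = #8
  target = base 0xd474 + off 0x04 + 4 + imm 8 = 0xd484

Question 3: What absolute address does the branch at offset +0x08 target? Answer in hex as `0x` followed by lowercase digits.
0xd484

[08] 04 00 00 ce → 0xce000004
  op=0xce000004>>24=0xce ⇒ goto (J)
  imm: (w>>0)&0xffffff=0x4 → #4
  target = base 0xd474 + off 0x08 + 4 + imm 4 = 0xd484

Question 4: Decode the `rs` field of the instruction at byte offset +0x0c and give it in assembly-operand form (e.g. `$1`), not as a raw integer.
@+0c  little-endian(00 00 10 d4) = 0xd4100000
  top 8b → 0xd4 → cp [RR]
  rd@[23:22]=0x0 ⇒ $0
  rs@[21:20]=0x1 ⇒ $1

$1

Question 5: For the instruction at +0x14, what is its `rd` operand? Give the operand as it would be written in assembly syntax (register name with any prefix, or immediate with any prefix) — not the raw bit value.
$0

@+14  little-endian(00 00 00 d4) = 0xd4000000
  top 8b → 0xd4 → cp [RR]
  rd@[23:22]=0x0 ⇒ $0
  rs@[21:20]=0x0 ⇒ $0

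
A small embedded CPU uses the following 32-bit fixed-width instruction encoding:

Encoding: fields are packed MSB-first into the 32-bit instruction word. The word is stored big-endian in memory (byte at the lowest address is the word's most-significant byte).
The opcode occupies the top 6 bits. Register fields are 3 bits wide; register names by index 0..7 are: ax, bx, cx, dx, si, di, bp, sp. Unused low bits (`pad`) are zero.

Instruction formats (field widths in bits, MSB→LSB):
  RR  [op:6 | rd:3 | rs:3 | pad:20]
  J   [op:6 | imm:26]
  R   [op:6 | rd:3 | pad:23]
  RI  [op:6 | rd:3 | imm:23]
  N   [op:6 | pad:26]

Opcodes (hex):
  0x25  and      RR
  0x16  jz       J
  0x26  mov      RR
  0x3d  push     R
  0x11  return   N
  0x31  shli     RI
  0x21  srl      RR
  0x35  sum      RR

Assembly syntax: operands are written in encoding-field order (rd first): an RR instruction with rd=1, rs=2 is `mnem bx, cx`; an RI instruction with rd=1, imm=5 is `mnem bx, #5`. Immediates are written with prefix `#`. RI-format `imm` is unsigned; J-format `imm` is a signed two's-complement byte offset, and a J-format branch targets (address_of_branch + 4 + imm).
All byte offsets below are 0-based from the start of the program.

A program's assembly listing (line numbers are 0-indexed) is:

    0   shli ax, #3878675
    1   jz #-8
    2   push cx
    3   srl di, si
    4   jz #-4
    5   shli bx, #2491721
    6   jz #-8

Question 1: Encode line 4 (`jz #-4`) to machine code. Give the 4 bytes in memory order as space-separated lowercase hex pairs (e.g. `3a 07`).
4. jz fields op=0x16:6|imm=-4:26 → word 5bfffffch → 5b ff ff fc

5b ff ff fc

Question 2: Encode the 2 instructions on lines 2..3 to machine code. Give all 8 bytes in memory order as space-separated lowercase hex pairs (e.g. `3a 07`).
2. push fields op=0x3d:6|rd=2:3|pad=0:23 → word f5000000h → f5 00 00 00
3. srl fields op=0x21:6|rd=5:3|rs=4:3|pad=0:20 → word 86c00000h → 86 c0 00 00

f5 00 00 00 86 c0 00 00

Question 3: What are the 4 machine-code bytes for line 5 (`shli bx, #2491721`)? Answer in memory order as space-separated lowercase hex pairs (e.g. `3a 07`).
L5: shli op=0x31:6|rd=1:3|imm=2491721:23 ⇒ 0xc4a60549 ⇒ big c4 a6 05 49

c4 a6 05 49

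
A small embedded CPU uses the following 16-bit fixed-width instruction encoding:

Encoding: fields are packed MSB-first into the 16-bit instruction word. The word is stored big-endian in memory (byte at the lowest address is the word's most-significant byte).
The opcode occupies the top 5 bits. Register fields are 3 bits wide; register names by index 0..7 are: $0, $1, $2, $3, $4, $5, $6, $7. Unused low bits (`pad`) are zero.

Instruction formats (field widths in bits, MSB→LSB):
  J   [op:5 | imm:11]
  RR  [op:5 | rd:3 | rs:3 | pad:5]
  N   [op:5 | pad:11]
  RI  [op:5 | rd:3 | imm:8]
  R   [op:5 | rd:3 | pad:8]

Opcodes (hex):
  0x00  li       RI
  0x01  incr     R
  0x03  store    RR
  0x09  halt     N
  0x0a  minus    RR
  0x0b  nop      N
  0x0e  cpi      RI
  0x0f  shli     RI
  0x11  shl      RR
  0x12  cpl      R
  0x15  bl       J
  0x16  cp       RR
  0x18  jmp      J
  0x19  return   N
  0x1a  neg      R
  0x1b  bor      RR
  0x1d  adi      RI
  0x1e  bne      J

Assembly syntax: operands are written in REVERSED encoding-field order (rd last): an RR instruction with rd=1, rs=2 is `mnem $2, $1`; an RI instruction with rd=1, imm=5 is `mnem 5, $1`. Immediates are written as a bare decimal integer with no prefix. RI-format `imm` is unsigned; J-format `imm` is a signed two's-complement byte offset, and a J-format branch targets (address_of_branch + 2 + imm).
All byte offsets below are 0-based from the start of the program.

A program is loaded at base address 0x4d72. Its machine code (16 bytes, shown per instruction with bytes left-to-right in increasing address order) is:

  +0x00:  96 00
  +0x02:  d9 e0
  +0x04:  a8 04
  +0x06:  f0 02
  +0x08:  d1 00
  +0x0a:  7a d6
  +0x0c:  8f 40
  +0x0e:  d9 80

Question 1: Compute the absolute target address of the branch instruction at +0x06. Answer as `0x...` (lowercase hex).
0x4d7c

@+06  big-endian(f0 02) = 0xf002
  top 5b → 0x1e → bne [J]
  [10:0] imm=2 = 2
  target = base 0x4d72 + off 0x06 + 2 + imm 2 = 0x4d7c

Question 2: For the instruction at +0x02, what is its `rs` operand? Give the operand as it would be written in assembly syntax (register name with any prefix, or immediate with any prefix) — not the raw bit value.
[02] d9 e0 → 0xd9e0
  top 5b → 0x1b → bor [RR]
  rd: (w>>8)&0x7=0x1 → $1
  rs: (w>>5)&0x7=0x7 → $7

$7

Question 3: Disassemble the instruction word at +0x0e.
[0e] d9 80 → 0xd980
  opcode bits[15:11]=0x1b: bor/RR
  rd@[10:8]=0x1 ⇒ $1
  rs@[7:5]=0x4 ⇒ $4

bor $4, $1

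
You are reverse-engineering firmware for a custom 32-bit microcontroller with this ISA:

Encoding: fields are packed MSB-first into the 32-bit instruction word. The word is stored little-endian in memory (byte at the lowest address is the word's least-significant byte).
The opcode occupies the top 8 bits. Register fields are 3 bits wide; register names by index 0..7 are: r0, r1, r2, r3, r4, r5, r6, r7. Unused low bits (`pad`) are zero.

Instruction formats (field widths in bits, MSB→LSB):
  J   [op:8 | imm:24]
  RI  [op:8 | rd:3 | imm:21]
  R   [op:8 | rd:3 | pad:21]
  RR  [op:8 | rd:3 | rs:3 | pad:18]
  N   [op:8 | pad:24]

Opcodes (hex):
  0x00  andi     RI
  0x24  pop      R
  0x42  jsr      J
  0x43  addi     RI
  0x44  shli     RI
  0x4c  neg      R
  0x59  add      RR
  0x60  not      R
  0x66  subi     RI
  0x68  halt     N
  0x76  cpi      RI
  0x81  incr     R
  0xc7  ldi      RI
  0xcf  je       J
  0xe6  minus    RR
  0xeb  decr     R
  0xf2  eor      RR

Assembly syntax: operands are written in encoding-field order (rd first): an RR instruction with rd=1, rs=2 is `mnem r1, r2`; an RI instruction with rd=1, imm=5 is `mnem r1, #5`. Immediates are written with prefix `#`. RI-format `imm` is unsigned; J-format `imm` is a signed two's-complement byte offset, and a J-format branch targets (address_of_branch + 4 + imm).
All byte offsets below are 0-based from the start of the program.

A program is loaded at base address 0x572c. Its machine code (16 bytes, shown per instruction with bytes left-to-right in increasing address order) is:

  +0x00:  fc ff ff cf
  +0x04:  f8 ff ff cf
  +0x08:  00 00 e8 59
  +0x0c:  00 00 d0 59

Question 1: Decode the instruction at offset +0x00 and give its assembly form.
+0x00: fc ff ff cf ⇒ word 0xcffffffc (little)
  opcode bits[31:24]=0xcf: je/J
  [23:0] imm=16777212 (s24→-4) = #-4

je #-4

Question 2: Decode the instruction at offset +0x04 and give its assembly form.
je #-8

off 0x04: read f8 ff ff cf as little → 0xcffffff8
  opcode bits[31:24]=0xcf: je/J
  imm@[23:0]=0xfffff8 (s24→-8) ⇒ #-8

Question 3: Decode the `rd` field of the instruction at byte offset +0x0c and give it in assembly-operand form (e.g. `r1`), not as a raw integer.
r6

[0c] 00 00 d0 59 → 0x59d00000
  op=0x59d00000>>24=0x59 ⇒ add (RR)
  rd@[23:21]=0x6 ⇒ r6
  rs@[20:18]=0x4 ⇒ r4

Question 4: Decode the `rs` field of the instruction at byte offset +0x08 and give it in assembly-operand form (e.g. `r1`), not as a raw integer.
r2

+0x08: 00 00 e8 59 ⇒ word 0x59e80000 (little)
  opcode bits[31:24]=0x59: add/RR
  rd: (w>>21)&0x7=0x7 → r7
  rs: (w>>18)&0x7=0x2 → r2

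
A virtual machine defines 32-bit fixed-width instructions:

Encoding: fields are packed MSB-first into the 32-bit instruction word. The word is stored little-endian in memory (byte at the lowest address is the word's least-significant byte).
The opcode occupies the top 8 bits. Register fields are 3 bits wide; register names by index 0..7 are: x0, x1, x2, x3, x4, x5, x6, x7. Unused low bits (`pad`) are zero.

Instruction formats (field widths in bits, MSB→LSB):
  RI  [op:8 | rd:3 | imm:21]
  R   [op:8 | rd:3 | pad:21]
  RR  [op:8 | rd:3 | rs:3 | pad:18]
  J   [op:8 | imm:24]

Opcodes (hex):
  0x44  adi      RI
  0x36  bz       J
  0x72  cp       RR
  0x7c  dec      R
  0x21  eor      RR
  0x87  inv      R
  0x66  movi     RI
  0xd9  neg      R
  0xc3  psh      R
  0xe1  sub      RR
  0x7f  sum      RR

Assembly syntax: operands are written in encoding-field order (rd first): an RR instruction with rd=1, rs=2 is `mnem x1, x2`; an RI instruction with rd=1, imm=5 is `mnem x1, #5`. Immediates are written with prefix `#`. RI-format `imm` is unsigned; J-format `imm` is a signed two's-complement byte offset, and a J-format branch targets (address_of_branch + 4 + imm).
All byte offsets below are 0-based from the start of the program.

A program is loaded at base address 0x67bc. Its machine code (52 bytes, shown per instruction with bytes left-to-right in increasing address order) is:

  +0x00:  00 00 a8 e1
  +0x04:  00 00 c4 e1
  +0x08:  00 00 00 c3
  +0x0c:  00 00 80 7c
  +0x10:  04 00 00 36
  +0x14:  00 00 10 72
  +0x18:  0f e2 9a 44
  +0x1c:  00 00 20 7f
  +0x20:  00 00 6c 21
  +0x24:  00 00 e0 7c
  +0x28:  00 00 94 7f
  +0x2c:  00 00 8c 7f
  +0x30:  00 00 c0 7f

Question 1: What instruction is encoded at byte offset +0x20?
off 0x20: read 00 00 6c 21 as little → 0x216c0000
  op=0x216c0000>>24=0x21 ⇒ eor (RR)
  [23:21] rd=3 = x3
  [20:18] rs=3 = x3

eor x3, x3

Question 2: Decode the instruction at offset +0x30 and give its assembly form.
+0x30: 00 00 c0 7f ⇒ word 0x7fc00000 (little)
  opcode bits[31:24]=0x7f: sum/RR
  rd: (w>>21)&0x7=0x6 → x6
  rs: (w>>18)&0x7=0x0 → x0

sum x6, x0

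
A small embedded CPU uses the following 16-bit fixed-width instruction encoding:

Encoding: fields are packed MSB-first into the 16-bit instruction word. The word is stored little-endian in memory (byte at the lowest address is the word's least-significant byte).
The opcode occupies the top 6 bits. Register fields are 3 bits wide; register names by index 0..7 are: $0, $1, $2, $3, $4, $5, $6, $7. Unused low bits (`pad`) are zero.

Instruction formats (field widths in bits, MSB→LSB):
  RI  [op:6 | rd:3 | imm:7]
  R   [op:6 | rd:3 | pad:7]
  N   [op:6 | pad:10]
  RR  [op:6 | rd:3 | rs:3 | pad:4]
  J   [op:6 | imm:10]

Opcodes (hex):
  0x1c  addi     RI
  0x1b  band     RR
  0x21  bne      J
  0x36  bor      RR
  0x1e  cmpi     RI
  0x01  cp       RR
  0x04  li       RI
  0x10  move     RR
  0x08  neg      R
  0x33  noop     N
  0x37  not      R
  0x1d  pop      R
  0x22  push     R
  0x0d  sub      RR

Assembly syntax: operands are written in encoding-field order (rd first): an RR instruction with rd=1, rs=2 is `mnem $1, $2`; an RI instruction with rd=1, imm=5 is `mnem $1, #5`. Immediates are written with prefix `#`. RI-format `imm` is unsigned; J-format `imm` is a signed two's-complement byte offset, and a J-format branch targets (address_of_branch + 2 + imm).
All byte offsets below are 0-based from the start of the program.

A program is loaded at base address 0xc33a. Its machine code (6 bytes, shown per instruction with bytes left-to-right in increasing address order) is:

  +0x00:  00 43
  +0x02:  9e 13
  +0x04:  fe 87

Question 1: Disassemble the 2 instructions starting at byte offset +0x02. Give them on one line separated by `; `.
li $7, #30; bne #-2

[02] 9e 13 → 0x139e
  opcode bits[15:10]=0x4: li/RI
  rd@[9:7]=0x7 ⇒ $7
  imm@[6:0]=0x1e ⇒ #30
[04] fe 87 → 0x87fe
  opcode bits[15:10]=0x21: bne/J
  imm@[9:0]=0x3fe (s10→-2) ⇒ #-2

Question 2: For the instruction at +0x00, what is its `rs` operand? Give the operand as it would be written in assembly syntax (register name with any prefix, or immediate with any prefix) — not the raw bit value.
[00] 00 43 → 0x4300
  opcode bits[15:10]=0x10: move/RR
  rd@[9:7]=0x6 ⇒ $6
  rs@[6:4]=0x0 ⇒ $0

$0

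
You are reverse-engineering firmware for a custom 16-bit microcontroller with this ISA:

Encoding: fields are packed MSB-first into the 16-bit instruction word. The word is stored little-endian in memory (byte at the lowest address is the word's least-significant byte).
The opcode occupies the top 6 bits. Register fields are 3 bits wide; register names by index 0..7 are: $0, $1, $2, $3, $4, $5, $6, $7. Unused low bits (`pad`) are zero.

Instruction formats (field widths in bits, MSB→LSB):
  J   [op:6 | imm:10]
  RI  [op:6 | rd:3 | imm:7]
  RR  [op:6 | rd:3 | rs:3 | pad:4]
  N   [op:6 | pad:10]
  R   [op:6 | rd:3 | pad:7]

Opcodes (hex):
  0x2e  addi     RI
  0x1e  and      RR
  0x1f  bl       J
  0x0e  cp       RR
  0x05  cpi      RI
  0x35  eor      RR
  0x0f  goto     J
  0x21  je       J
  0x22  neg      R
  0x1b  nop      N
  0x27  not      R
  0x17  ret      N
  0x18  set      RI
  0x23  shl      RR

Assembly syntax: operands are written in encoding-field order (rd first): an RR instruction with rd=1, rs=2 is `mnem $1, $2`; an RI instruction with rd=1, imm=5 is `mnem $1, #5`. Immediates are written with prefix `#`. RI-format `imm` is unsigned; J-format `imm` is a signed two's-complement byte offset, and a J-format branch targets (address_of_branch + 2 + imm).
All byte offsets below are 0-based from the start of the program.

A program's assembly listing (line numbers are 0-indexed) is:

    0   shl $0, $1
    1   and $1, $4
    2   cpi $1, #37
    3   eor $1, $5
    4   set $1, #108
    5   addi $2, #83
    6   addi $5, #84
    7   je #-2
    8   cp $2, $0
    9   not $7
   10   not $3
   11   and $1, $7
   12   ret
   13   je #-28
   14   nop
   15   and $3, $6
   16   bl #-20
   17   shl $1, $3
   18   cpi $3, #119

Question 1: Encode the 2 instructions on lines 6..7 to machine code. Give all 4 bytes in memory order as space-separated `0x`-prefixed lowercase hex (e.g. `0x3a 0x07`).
0xd4 0xba 0xfe 0x87

line 6 (addi): pack op=0x2e:6|rd=5:3|imm=84:7 = 0xbad4; little→ d4 ba
line 7 (je): pack op=0x21:6|imm=-2:10 = 0x87fe; little→ fe 87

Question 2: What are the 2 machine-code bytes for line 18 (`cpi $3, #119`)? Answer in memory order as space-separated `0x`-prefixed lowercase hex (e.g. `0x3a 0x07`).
18. cpi fields op=0x5:6|rd=3:3|imm=119:7 → word 15f7h → f7 15

0xf7 0x15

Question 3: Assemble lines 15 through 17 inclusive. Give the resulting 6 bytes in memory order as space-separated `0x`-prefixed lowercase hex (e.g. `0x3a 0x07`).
0xe0 0x79 0xec 0x7f 0xb0 0x8c

L15: and op=0x1e:6|rd=3:3|rs=6:3|pad=0:4 ⇒ 0x79e0 ⇒ little e0 79
L16: bl op=0x1f:6|imm=-20:10 ⇒ 0x7fec ⇒ little ec 7f
L17: shl op=0x23:6|rd=1:3|rs=3:3|pad=0:4 ⇒ 0x8cb0 ⇒ little b0 8c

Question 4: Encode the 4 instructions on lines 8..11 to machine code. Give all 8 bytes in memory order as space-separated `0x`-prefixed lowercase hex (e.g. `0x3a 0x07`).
0x00 0x39 0x80 0x9f 0x80 0x9d 0xf0 0x78

8. cp fields op=0xe:6|rd=2:3|rs=0:3|pad=0:4 → word 3900h → 00 39
9. not fields op=0x27:6|rd=7:3|pad=0:7 → word 9f80h → 80 9f
10. not fields op=0x27:6|rd=3:3|pad=0:7 → word 9d80h → 80 9d
11. and fields op=0x1e:6|rd=1:3|rs=7:3|pad=0:4 → word 78f0h → f0 78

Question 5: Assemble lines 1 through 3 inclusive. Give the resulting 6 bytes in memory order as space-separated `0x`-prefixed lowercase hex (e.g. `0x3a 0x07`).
L1: and op=0x1e:6|rd=1:3|rs=4:3|pad=0:4 ⇒ 0x78c0 ⇒ little c0 78
L2: cpi op=0x5:6|rd=1:3|imm=37:7 ⇒ 0x14a5 ⇒ little a5 14
L3: eor op=0x35:6|rd=1:3|rs=5:3|pad=0:4 ⇒ 0xd4d0 ⇒ little d0 d4

0xc0 0x78 0xa5 0x14 0xd0 0xd4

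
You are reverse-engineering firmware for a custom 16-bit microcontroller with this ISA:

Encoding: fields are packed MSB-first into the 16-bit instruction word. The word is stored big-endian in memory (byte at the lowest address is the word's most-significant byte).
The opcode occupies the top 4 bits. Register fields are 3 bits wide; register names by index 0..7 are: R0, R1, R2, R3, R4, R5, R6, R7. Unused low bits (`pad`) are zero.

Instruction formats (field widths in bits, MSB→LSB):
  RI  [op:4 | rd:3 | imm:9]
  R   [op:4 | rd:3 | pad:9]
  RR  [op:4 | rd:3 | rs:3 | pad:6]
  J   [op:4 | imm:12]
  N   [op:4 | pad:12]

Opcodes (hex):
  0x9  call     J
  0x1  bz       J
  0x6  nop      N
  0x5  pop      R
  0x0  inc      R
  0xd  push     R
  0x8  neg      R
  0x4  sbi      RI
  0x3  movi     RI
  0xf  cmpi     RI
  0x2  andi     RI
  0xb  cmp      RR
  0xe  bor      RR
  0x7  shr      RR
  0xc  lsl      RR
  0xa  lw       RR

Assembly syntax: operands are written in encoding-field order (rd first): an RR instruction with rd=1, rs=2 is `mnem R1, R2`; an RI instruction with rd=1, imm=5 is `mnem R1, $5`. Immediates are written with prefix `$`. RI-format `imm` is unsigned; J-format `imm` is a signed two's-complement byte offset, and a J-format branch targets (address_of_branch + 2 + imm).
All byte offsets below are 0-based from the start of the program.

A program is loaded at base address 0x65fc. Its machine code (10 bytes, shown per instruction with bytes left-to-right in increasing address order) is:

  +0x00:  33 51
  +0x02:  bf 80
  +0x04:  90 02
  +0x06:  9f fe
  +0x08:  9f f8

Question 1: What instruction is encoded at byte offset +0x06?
[06] 9f fe → 0x9ffe
  top 4b → 0x9 → call [J]
  [11:0] imm=4094 (s12→-2) = $-2

call $-2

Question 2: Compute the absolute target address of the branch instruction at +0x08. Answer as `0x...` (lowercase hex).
@+08  big-endian(9f f8) = 0x9ff8
  op=0x9ff8>>12=0x9 ⇒ call (J)
  [11:0] imm=4088 (s12→-8) = $-8
  target = base 0x65fc + off 0x08 + 2 + imm -8 = 0x65fe

0x65fe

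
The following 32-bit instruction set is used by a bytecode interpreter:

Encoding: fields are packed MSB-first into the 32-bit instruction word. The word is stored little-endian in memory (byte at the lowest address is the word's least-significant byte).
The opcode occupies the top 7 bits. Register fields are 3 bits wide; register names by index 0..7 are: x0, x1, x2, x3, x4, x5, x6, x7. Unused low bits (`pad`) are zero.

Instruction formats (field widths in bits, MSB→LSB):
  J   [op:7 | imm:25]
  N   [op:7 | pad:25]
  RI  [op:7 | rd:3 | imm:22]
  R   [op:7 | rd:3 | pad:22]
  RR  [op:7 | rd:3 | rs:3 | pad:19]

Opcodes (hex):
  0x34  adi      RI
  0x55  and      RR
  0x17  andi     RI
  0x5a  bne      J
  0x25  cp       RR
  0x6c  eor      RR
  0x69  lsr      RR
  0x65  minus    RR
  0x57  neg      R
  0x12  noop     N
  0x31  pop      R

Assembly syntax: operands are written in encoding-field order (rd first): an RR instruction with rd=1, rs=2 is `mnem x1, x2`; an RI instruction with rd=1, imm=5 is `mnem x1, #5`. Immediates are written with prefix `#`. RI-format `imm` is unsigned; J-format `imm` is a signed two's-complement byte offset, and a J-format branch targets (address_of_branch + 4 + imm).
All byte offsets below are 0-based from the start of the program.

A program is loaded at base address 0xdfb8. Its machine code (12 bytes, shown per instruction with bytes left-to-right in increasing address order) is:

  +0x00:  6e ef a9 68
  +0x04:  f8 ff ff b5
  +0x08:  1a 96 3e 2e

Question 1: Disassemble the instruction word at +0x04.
bne #-8

[04] f8 ff ff b5 → 0xb5fffff8
  opcode bits[31:25]=0x5a: bne/J
  [24:0] imm=33554424 (s25→-8) = #-8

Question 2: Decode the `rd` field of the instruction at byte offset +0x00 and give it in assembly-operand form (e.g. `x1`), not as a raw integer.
off 0x00: read 6e ef a9 68 as little → 0x68a9ef6e
  op=0x68a9ef6e>>25=0x34 ⇒ adi (RI)
  [24:22] rd=2 = x2
  [21:0] imm=2748270 = #2748270

x2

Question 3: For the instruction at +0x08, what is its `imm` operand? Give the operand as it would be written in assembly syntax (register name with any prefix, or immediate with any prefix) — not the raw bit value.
@+08  little-endian(1a 96 3e 2e) = 0x2e3e961a
  op=0x2e3e961a>>25=0x17 ⇒ andi (RI)
  rd: (w>>22)&0x7=0x0 → x0
  imm: (w>>0)&0x3fffff=0x3e961a → #4101658

#4101658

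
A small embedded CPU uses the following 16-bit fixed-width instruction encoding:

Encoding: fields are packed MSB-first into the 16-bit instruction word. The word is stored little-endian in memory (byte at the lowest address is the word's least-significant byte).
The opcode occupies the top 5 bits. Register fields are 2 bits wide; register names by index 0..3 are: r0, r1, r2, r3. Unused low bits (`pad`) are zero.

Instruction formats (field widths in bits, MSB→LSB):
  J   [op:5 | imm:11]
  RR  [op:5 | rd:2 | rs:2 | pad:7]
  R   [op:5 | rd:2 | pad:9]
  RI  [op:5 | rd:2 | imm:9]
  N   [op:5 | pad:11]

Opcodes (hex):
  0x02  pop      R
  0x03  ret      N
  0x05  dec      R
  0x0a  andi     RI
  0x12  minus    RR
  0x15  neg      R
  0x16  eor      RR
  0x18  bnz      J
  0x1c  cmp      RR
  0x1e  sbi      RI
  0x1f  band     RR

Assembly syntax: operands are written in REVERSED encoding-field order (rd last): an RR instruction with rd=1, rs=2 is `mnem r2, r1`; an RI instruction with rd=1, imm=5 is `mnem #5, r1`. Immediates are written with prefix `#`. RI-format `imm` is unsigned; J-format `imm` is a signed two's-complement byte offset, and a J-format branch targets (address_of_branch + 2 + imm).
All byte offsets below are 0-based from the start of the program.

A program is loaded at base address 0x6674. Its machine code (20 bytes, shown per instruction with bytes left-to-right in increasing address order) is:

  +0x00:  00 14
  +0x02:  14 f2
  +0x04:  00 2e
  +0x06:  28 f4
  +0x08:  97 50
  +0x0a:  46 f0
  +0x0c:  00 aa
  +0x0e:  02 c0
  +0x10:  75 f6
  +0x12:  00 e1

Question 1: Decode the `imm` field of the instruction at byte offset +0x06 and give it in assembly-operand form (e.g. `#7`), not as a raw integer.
#40

+0x06: 28 f4 ⇒ word 0xf428 (little)
  top 5b → 0x1e → sbi [RI]
  rd: (w>>9)&0x3=0x2 → r2
  imm: (w>>0)&0x1ff=0x28 → #40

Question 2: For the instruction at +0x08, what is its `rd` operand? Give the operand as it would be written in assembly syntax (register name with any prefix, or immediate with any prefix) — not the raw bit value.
r0

off 0x08: read 97 50 as little → 0x5097
  opcode bits[15:11]=0xa: andi/RI
  rd@[10:9]=0x0 ⇒ r0
  imm@[8:0]=0x97 ⇒ #151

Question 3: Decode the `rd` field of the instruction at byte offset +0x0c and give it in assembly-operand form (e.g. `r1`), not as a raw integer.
+0x0c: 00 aa ⇒ word 0xaa00 (little)
  top 5b → 0x15 → neg [R]
  [10:9] rd=1 = r1

r1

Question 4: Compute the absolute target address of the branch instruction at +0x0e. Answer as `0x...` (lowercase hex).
0x6686

+0x0e: 02 c0 ⇒ word 0xc002 (little)
  opcode bits[15:11]=0x18: bnz/J
  imm@[10:0]=0x2 ⇒ #2
  target = base 0x6674 + off 0x0e + 2 + imm 2 = 0x6686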